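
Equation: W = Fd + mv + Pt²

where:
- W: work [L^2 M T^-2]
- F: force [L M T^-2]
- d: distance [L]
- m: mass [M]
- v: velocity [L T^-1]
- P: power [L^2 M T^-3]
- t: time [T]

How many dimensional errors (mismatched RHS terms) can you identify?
2

LHS W: [L^2 M T^-2]
- Fd: [L^2 M T^-2] ✓
- mv: [L M T^-1] ✗
- Pt²: [L^2 M T^-1] ✗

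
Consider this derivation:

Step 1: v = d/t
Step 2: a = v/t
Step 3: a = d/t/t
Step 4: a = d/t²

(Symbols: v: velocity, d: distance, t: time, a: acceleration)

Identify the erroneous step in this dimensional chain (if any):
No step introduces an error — all steps are dimensionally consistent.

Step 1: v = d/t → LHS [L T^-1], RHS [L T^-1] ✓
Step 2: a = v/t → LHS [L T^-2], RHS [L T^-2] ✓
Step 3: a = d/t/t → LHS [L T^-2], RHS [L T^-2] ✓
Step 4: a = d/t² → LHS [L T^-2], RHS [L T^-2] ✓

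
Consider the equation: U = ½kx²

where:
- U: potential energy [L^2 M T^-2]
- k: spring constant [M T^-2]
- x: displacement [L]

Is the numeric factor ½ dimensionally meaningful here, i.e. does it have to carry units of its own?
No

U has dimensions [L^2 M T^-2] and kx² already has dimensions [L^2 M T^-2], so the equation balances without ½ contributing any dimensions. ½ is a pure (dimensionless) number; changing or removing it would not affect dimensional consistency.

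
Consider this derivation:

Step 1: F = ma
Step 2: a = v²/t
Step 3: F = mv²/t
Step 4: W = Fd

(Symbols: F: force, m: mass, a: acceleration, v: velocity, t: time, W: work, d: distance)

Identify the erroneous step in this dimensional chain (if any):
Step 2

Step 1: F = ma → LHS [L M T^-2], RHS [L M T^-2] ✓
Step 2: a = v²/t → LHS [L T^-2], RHS [L^2 T^-3] ✗

The first dimensional inconsistency appears in step 2: a = v²/t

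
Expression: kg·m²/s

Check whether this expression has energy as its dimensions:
No

The expression kg·m²/s has dimensions [L^2 M T^-1], but energy has dimensions [L^2 M T^-2].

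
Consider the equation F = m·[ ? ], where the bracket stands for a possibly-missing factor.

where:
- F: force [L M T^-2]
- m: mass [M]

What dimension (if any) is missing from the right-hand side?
[L T^-2] — acceleration (e.g. a)

F has dimensions [L M T^-2]; m has dimensions [M].
The bracketed factor must supply [L M T^-2] / [M] = [L T^-2].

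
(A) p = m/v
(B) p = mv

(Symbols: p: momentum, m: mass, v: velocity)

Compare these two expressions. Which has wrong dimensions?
(A)

(A) p = m/v: LHS [L M T^-1], RHS [L^-1 M T] ✗
(B) p = mv: LHS [L M T^-1], RHS [L M T^-1] ✓

Expression (A) p = m/v is dimensionally incorrect.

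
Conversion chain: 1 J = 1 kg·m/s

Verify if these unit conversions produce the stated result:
The chain is incorrect (it contains an error).

Incorrect: Joule is kg·m²/s², not kg·m/s (that is momentum)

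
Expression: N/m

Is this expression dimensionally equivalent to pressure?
No

The expression N/m has dimensions [M T^-2], but pressure has dimensions [L^-1 M T^-2].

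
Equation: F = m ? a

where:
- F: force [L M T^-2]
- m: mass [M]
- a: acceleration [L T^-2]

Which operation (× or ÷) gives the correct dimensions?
multiplication (×): F = m × a

F [L M T^-2]; m [M]; a [L T^-2].
m × a → [L M T^-2] ✓
m ÷ a → [L^-1 M T^2] ✗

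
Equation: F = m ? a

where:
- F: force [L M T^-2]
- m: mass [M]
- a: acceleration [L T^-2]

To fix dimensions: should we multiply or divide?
multiplication (×): F = m × a

F [L M T^-2]; m [M]; a [L T^-2].
m × a → [L M T^-2] ✓
m ÷ a → [L^-1 M T^2] ✗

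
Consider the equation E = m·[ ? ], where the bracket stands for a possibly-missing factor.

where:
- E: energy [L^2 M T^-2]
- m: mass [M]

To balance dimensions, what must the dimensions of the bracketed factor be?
[L^2 T^-2] — velocity squared (e.g. v²)

E has dimensions [L^2 M T^-2]; m has dimensions [M].
The bracketed factor must supply [L^2 M T^-2] / [M] = [L^2 T^-2].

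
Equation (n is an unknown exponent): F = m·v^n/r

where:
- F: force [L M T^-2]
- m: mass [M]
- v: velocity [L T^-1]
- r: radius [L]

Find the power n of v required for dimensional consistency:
n = 2

F has dimensions [L M T^-2]; v has dimensions [L T^-1].
The rest of the RHS has dimensions [L^-1 M], so v^n must supply [L^2 T^-2].
With n = 2: m·v^2/r has dimensions [L M T^-2], matching the LHS ✓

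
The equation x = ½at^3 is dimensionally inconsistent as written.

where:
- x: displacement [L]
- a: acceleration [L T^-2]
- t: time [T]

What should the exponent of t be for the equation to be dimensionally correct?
The exponent of t should be 2: x = ½at^2

The LHS x has dimensions [L]; t has dimensions [T].
As written, the RHS ½at^3 (exponent 3 on t) has dimensions [L T], which does not match.
With exponent 2, the RHS ½at^2 has dimensions [L], matching the LHS.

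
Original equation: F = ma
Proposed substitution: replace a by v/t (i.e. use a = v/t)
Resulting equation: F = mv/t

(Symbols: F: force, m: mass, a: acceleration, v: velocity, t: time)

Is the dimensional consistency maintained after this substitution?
Yes

[a] = [L T^-2] and [v/t] = [L T^-2]. These match, so the substitution replaces a quantity by one of the same dimensions and the result F = mv/t has LHS [L M T^-2] vs RHS [L M T^-2] — still consistent.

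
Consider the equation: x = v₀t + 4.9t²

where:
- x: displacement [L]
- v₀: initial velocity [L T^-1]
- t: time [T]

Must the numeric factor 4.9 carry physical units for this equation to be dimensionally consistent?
Yes

x has dimensions [L], while t² alone has dimensions [T^2]. For the equation to balance, the factor 4.9 must carry dimensions [L T^-2] — it is a dimensional constant (a numerical value of a physical quantity with its units suppressed), not a pure number.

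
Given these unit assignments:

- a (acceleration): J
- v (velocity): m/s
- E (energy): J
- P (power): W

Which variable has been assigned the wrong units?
a

The variable a (acceleration) should have units m/s², not J.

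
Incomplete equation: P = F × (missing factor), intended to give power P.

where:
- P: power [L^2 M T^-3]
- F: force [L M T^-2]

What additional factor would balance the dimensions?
v (velocity), dimensions [L T^-1]

P has dimensions [L^2 M T^-3] and F has dimensions [L M T^-2].
The missing factor must have dimensions [L^2 M T^-3] / [L M T^-2] = [L T^-1], i.e. velocity (v).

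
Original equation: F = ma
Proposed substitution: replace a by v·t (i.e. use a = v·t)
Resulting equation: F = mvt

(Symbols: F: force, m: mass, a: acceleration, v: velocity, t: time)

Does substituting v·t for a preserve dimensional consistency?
No

[a] = [L T^-2] and [v·t] = [L]. These differ, so the substitution replaces a quantity by one of different dimensions and the result F = mvt has LHS [L M T^-2] vs RHS [L M] — inconsistent.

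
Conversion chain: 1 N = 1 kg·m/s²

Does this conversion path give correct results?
The chain is correct (no errors).

Correct: Newton is defined as kg·m/s²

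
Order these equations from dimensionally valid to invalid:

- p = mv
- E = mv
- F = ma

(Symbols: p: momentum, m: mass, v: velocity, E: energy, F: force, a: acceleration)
Dimensionally correct: p = mv, F = ma
Dimensionally incorrect: E = mv
Ordered (correct first, then incorrect): p = mv, F = ma, E = mv

- p = mv: LHS [L M T^-1], RHS [L M T^-1] → correct ✓
- E = mv: LHS [L^2 M T^-2], RHS [L M T^-1] → incorrect ✗
- F = ma: LHS [L M T^-2], RHS [L M T^-2] → correct ✓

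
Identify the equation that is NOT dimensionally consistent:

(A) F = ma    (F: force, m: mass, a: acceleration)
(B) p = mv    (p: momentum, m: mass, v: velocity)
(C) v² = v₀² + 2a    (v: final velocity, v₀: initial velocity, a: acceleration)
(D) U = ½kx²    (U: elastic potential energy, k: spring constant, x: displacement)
(C) v² = v₀² + 2a

The equation (C) v² = v₀² + 2a is dimensionally incorrect.

LHS (v²): [L^2 T^-2]
RHS terms:
  - v₀²: [L^2 T^-2] ✓
  - 2a: [L T^-2] ✗ (does not match LHS)

The dimensions do not match. The other three equations balance.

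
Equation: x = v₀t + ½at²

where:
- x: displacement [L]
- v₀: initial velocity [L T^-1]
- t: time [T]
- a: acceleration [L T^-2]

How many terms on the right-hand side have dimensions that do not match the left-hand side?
0

LHS x: [L]
- v₀t: [L] ✓
- ½at²: [L] ✓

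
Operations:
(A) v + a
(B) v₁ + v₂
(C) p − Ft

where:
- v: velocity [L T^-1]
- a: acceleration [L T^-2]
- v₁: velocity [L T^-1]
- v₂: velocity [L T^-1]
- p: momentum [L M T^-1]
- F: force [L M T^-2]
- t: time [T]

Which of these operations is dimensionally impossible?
(A) v + a

(A) v + a: v [L T^-1] and a [L T^-2] — different dimensions cannot be added/subtracted ✗
(B) v₁ + v₂: v₁ [L T^-1] and v₂ [L T^-1] — same dimensions ✓
(C) p − Ft: p [L M T^-1] and Ft [L M T^-1] — same dimensions ✓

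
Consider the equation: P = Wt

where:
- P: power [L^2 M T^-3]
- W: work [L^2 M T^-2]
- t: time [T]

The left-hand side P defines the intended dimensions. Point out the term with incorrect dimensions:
The right-hand side term Wt

P has dimensions [L^2 M T^-3], but Wt has dimensions [L^2 M T^-1], so the term Wt is dimensionally wrong for P.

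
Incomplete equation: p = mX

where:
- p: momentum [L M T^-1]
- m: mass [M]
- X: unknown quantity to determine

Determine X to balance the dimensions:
X = v (velocity), dimensions [L T^-1]

p has dimensions [L M T^-1]; the rest of the RHS (m) has dimensions [M].
So X must have dimensions [L T^-1] — X = v (velocity).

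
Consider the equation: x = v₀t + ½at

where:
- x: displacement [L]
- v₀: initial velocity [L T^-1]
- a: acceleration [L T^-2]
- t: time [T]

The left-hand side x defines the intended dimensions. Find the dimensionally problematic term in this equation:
The term ½at

Checking each RHS term against the LHS:
- v₀t: [L] — matches x [L] ✓
- ½at: [L T^-1] — does NOT match x [L] ✗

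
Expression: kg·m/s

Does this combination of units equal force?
No

The expression kg·m/s has dimensions [L M T^-1], but force has dimensions [L M T^-2].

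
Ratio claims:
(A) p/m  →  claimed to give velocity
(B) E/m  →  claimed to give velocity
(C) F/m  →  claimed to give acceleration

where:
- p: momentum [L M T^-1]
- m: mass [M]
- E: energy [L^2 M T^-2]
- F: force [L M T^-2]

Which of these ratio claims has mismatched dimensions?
(B) E/m does not give velocity

(A) p/m: [L T^-1] = velocity [L T^-1] ✓
(B) E/m: [L^2 T^-2] ≠ velocity [L T^-1] ✗
(C) F/m: [L T^-2] = acceleration [L T^-2] ✓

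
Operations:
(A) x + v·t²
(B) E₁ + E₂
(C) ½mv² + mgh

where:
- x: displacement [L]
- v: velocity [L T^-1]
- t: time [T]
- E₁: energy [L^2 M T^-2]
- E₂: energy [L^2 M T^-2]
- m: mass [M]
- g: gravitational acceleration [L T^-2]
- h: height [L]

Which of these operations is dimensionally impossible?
(A) x + v·t²

(A) x + v·t²: x [L] and v·t² [L T] — different dimensions cannot be added/subtracted ✗
(B) E₁ + E₂: E₁ [L^2 M T^-2] and E₂ [L^2 M T^-2] — same dimensions ✓
(C) ½mv² + mgh: ½mv² [L^2 M T^-2] and mgh [L^2 M T^-2] — same dimensions ✓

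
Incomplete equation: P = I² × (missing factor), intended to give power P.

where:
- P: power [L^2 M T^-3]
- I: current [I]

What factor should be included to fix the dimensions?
R (resistance), dimensions [I^-2 L^2 M T^-3]

P has dimensions [L^2 M T^-3] and I² has dimensions [I^2].
The missing factor must have dimensions [L^2 M T^-3] / [I^2] = [I^-2 L^2 M T^-3], i.e. resistance (R).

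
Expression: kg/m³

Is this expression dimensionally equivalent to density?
Yes

The expression kg/m³ has dimensions [L^-3 M], which is exactly density [L^-3 M].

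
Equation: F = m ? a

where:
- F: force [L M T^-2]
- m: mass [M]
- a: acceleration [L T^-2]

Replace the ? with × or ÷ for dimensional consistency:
multiplication (×): F = m × a

F [L M T^-2]; m [M]; a [L T^-2].
m × a → [L M T^-2] ✓
m ÷ a → [L^-1 M T^2] ✗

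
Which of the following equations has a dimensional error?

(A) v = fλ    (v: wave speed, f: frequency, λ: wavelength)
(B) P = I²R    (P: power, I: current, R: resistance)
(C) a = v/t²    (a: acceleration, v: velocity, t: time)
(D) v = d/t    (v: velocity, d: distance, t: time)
(C) a = v/t²

The equation (C) a = v/t² is dimensionally incorrect.

LHS (a): [L T^-2]
RHS (v/t²): [L T^-3] ✗

The dimensions do not match. The other three equations balance.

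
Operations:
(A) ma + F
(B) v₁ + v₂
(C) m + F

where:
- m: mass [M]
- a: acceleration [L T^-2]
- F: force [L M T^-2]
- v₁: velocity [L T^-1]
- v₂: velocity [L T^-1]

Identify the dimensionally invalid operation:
(C) m + F

(A) ma + F: ma [L M T^-2] and F [L M T^-2] — same dimensions ✓
(B) v₁ + v₂: v₁ [L T^-1] and v₂ [L T^-1] — same dimensions ✓
(C) m + F: m [M] and F [L M T^-2] — different dimensions cannot be added/subtracted ✗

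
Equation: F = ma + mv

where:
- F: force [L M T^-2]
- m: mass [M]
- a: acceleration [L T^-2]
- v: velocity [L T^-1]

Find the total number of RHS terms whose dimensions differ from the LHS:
1

LHS F: [L M T^-2]
- ma: [L M T^-2] ✓
- mv: [L M T^-1] ✗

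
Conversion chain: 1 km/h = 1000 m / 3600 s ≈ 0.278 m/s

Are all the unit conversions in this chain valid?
The chain is correct (no errors).

Correct: 1 km = 1000 m, 1 h = 3600 s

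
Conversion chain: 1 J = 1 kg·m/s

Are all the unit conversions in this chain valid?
The chain is incorrect (it contains an error).

Incorrect: Joule is kg·m²/s², not kg·m/s (that is momentum)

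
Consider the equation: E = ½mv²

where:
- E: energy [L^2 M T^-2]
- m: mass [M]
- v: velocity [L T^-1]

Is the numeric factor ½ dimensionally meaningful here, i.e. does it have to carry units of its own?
No

E has dimensions [L^2 M T^-2] and mv² already has dimensions [L^2 M T^-2], so the equation balances without ½ contributing any dimensions. ½ is a pure (dimensionless) number; changing or removing it would not affect dimensional consistency.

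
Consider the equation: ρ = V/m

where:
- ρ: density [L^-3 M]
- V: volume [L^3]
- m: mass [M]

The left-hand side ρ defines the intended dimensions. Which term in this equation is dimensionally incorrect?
The right-hand side term V/m

ρ has dimensions [L^-3 M], but V/m has dimensions [L^3 M^-1], so the term V/m is dimensionally wrong for ρ.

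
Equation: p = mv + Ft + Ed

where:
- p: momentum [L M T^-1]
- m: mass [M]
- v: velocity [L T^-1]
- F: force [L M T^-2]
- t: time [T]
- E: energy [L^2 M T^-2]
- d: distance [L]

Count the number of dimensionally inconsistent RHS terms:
1

LHS p: [L M T^-1]
- mv: [L M T^-1] ✓
- Ft: [L M T^-1] ✓
- Ed: [L^3 M T^-2] ✗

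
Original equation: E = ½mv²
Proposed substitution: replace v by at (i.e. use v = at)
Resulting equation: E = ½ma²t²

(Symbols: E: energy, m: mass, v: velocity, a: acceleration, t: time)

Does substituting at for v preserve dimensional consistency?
Yes

[v] = [L T^-1] and [at] = [L T^-1]. These match, so the substitution replaces a quantity by one of the same dimensions and the result E = ½ma²t² has LHS [L^2 M T^-2] vs RHS [L^2 M T^-2] — still consistent.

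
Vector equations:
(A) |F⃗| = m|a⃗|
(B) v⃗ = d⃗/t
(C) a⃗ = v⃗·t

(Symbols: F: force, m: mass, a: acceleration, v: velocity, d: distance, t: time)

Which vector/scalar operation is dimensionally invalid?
(C) a⃗ = v⃗·t

(A) |F⃗| = m|a⃗|: LHS [L M T^-2], RHS [L M T^-2] ✓ — magnitudes of vectors are scalars
(B) v⃗ = d⃗/t: LHS [L T^-1], RHS [L T^-1] ✓ — displacement (vector) divided by time (scalar)
(C) a⃗ = v⃗·t: LHS [L T^-2], RHS [L] ✗ — acceleration is velocity per time; should be v⃗/t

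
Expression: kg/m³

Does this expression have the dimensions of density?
Yes

The expression kg/m³ has dimensions [L^-3 M], which is exactly density [L^-3 M].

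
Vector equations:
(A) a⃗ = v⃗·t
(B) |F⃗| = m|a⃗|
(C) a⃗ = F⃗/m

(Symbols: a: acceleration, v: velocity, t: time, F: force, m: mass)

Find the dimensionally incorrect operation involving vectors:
(A) a⃗ = v⃗·t

(A) a⃗ = v⃗·t: LHS [L T^-2], RHS [L] ✗ — acceleration is velocity per time; should be v⃗/t
(B) |F⃗| = m|a⃗|: LHS [L M T^-2], RHS [L M T^-2] ✓ — magnitudes of vectors are scalars
(C) a⃗ = F⃗/m: LHS [L T^-2], RHS [L T^-2] ✓ — force (vector) divided by mass (scalar)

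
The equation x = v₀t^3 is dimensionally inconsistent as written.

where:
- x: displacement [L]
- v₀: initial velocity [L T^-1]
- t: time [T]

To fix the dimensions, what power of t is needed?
The exponent of t should be 1: x = v₀t

The LHS x has dimensions [L]; t has dimensions [T].
As written, the RHS v₀t^3 (exponent 3 on t) has dimensions [L T^2], which does not match.
With exponent 1, the RHS v₀t has dimensions [L], matching the LHS.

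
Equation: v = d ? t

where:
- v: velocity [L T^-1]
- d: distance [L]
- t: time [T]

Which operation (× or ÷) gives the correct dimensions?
division (÷): v = d ÷ t

v [L T^-1]; d [L]; t [T].
d × t → [L T] ✗
d ÷ t → [L T^-1] ✓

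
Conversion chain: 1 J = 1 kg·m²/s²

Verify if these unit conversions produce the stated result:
The chain is correct (no errors).

Correct: Joule is defined as kg·m²/s²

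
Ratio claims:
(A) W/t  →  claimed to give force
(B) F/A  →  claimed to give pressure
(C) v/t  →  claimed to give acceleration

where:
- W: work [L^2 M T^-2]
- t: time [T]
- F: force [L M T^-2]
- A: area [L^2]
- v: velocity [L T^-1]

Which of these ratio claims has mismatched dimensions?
(A) W/t does not give force

(A) W/t: [L^2 M T^-3] ≠ force [L M T^-2] ✗
(B) F/A: [L^-1 M T^-2] = pressure [L^-1 M T^-2] ✓
(C) v/t: [L T^-2] = acceleration [L T^-2] ✓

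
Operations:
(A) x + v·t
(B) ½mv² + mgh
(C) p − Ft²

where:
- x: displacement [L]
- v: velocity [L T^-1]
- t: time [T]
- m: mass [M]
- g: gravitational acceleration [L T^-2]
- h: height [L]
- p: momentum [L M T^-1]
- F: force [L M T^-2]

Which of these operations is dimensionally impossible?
(C) p − Ft²

(A) x + v·t: x [L] and v·t [L] — same dimensions ✓
(B) ½mv² + mgh: ½mv² [L^2 M T^-2] and mgh [L^2 M T^-2] — same dimensions ✓
(C) p − Ft²: p [L M T^-1] and Ft² [L M] — different dimensions cannot be added/subtracted ✗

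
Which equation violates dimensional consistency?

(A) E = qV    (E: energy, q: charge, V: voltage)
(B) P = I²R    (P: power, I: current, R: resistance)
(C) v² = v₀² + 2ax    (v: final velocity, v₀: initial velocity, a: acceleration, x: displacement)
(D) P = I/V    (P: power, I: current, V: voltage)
(D) P = I/V

The equation (D) P = I/V is dimensionally incorrect.

LHS (P): [L^2 M T^-3]
RHS (I/V): [I^2 L^-2 M^-1 T^3] ✗

The dimensions do not match. The other three equations balance.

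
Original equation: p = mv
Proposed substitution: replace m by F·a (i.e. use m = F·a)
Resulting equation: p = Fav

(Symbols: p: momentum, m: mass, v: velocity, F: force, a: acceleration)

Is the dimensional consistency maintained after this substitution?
No

[m] = [M] and [F·a] = [L^2 M T^-4]. These differ, so the substitution replaces a quantity by one of different dimensions and the result p = Fav has LHS [L M T^-1] vs RHS [L^3 M T^-5] — inconsistent.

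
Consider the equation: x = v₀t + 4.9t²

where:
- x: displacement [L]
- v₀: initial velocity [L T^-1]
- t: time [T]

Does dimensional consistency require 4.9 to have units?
Yes

x has dimensions [L], while t² alone has dimensions [T^2]. For the equation to balance, the factor 4.9 must carry dimensions [L T^-2] — it is a dimensional constant (a numerical value of a physical quantity with its units suppressed), not a pure number.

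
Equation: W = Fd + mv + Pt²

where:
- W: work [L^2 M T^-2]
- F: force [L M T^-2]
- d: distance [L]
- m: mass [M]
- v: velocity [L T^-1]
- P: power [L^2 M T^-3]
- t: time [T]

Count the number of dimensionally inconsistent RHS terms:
2

LHS W: [L^2 M T^-2]
- Fd: [L^2 M T^-2] ✓
- mv: [L M T^-1] ✗
- Pt²: [L^2 M T^-1] ✗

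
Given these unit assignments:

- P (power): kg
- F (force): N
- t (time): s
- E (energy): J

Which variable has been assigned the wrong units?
P

The variable P (power) should have units W, not kg.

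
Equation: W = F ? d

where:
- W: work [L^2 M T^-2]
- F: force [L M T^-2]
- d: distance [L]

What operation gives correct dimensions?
multiplication (×): W = F × d

W [L^2 M T^-2]; F [L M T^-2]; d [L].
F × d → [L^2 M T^-2] ✓
F ÷ d → [M T^-2] ✗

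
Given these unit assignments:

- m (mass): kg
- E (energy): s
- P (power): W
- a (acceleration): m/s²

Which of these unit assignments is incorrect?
E

The variable E (energy) should have units J, not s.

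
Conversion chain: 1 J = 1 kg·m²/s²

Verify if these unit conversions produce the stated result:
The chain is correct (no errors).

Correct: Joule is defined as kg·m²/s²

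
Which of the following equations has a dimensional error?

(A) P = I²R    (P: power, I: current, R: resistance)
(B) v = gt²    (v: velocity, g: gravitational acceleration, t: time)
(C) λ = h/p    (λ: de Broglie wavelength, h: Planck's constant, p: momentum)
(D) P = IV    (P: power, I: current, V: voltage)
(B) v = gt²

The equation (B) v = gt² is dimensionally incorrect.

LHS (v): [L T^-1]
RHS (gt²): [L] ✗

The dimensions do not match. The other three equations balance.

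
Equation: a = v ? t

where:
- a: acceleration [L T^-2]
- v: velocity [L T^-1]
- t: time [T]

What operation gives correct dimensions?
division (÷): a = v ÷ t

a [L T^-2]; v [L T^-1]; t [T].
v × t → [L] ✗
v ÷ t → [L T^-2] ✓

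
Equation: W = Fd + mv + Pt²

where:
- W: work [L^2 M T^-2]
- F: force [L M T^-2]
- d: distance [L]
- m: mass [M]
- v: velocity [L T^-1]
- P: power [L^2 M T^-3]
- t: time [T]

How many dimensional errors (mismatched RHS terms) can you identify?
2

LHS W: [L^2 M T^-2]
- Fd: [L^2 M T^-2] ✓
- mv: [L M T^-1] ✗
- Pt²: [L^2 M T^-1] ✗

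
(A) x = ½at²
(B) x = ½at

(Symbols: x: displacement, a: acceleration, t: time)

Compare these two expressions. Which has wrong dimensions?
(B)

(A) x = ½at²: LHS [L], RHS [L] ✓
(B) x = ½at: LHS [L], RHS [L T^-1] ✗

Expression (B) x = ½at is dimensionally incorrect.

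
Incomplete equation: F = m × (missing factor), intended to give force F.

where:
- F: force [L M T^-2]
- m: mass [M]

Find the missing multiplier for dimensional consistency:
a (acceleration), dimensions [L T^-2]

F has dimensions [L M T^-2] and m has dimensions [M].
The missing factor must have dimensions [L M T^-2] / [M] = [L T^-2], i.e. acceleration (a).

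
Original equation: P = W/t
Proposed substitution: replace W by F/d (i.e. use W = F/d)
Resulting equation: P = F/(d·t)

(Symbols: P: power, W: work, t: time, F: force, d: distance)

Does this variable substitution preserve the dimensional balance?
No

[W] = [L^2 M T^-2] and [F/d] = [M T^-2]. These differ, so the substitution replaces a quantity by one of different dimensions and the result P = F/(d·t) has LHS [L^2 M T^-3] vs RHS [M T^-3] — inconsistent.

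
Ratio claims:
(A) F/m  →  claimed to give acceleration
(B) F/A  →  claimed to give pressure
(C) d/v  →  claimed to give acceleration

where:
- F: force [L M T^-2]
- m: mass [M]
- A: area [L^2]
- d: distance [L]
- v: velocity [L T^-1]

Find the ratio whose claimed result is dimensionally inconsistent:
(C) d/v does not give acceleration

(A) F/m: [L T^-2] = acceleration [L T^-2] ✓
(B) F/A: [L^-1 M T^-2] = pressure [L^-1 M T^-2] ✓
(C) d/v: [T] ≠ acceleration [L T^-2] ✗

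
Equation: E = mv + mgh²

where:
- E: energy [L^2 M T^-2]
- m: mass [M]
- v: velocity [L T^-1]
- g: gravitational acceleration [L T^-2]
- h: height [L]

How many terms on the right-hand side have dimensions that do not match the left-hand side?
2

LHS E: [L^2 M T^-2]
- mv: [L M T^-1] ✗
- mgh²: [L^3 M T^-2] ✗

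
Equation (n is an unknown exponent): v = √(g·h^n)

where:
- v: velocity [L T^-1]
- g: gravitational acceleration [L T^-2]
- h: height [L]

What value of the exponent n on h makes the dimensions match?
n = 1

v has dimensions [L T^-1]; h has dimensions [L].
With n = 1: √(g·h^1) has dimensions [L T^-1], matching the LHS ✓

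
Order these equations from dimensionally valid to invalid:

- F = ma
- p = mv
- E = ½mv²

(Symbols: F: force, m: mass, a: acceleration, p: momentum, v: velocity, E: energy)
Dimensionally correct: F = ma, p = mv, E = ½mv²
Dimensionally incorrect: none
Ordered (correct first, then incorrect): F = ma, p = mv, E = ½mv²

- F = ma: LHS [L M T^-2], RHS [L M T^-2] → correct ✓
- p = mv: LHS [L M T^-1], RHS [L M T^-1] → correct ✓
- E = ½mv²: LHS [L^2 M T^-2], RHS [L^2 M T^-2] → correct ✓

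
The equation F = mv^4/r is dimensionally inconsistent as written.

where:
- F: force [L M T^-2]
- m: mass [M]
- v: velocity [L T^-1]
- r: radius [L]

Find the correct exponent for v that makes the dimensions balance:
The exponent of v should be 2: F = mv^2/r

The LHS F has dimensions [L M T^-2]; v has dimensions [L T^-1].
As written, the RHS mv^4/r (exponent 4 on v) has dimensions [L^3 M T^-4], which does not match.
With exponent 2, the RHS mv^2/r has dimensions [L M T^-2], matching the LHS.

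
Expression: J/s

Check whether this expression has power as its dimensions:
Yes

The expression J/s has dimensions [L^2 M T^-3], which is exactly power [L^2 M T^-3].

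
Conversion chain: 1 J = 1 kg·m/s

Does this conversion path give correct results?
The chain is incorrect (it contains an error).

Incorrect: Joule is kg·m²/s², not kg·m/s (that is momentum)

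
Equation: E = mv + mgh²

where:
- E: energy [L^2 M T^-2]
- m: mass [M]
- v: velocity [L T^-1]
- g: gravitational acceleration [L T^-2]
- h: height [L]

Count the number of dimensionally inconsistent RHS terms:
2

LHS E: [L^2 M T^-2]
- mv: [L M T^-1] ✗
- mgh²: [L^3 M T^-2] ✗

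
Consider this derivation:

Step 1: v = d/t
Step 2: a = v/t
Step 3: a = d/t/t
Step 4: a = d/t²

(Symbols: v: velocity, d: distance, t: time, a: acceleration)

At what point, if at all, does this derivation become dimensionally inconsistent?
No step introduces an error — all steps are dimensionally consistent.

Step 1: v = d/t → LHS [L T^-1], RHS [L T^-1] ✓
Step 2: a = v/t → LHS [L T^-2], RHS [L T^-2] ✓
Step 3: a = d/t/t → LHS [L T^-2], RHS [L T^-2] ✓
Step 4: a = d/t² → LHS [L T^-2], RHS [L T^-2] ✓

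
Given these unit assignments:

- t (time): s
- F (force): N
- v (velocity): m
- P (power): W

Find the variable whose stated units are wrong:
v

The variable v (velocity) should have units m/s, not m.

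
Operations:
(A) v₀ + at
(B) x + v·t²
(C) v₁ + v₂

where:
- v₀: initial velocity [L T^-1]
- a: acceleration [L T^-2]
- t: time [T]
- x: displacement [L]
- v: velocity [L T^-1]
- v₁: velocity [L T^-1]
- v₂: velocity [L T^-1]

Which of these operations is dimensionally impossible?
(B) x + v·t²

(A) v₀ + at: v₀ [L T^-1] and at [L T^-1] — same dimensions ✓
(B) x + v·t²: x [L] and v·t² [L T] — different dimensions cannot be added/subtracted ✗
(C) v₁ + v₂: v₁ [L T^-1] and v₂ [L T^-1] — same dimensions ✓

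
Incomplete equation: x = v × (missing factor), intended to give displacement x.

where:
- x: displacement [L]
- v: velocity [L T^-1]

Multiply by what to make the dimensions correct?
t (time), dimensions [T]

x has dimensions [L] and v has dimensions [L T^-1].
The missing factor must have dimensions [L] / [L T^-1] = [T], i.e. time (t).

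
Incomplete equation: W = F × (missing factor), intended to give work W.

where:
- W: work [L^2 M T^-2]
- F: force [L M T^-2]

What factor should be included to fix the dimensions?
d (distance), dimensions [L]

W has dimensions [L^2 M T^-2] and F has dimensions [L M T^-2].
The missing factor must have dimensions [L^2 M T^-2] / [L M T^-2] = [L], i.e. distance (d).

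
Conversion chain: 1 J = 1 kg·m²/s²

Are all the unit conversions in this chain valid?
The chain is correct (no errors).

Correct: Joule is defined as kg·m²/s²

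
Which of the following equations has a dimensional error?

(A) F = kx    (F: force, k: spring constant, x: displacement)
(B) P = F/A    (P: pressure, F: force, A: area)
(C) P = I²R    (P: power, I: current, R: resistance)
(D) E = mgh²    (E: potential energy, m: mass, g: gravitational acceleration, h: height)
(D) E = mgh²

The equation (D) E = mgh² is dimensionally incorrect.

LHS (E): [L^2 M T^-2]
RHS (mgh²): [L^3 M T^-2] ✗

The dimensions do not match. The other three equations balance.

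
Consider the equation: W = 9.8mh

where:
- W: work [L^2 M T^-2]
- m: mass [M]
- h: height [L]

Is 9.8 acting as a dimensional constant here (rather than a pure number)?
Yes

W has dimensions [L^2 M T^-2], while mh alone has dimensions [L M]. For the equation to balance, the factor 9.8 must carry dimensions [L T^-2] — it is a dimensional constant (a numerical value of a physical quantity with its units suppressed), not a pure number.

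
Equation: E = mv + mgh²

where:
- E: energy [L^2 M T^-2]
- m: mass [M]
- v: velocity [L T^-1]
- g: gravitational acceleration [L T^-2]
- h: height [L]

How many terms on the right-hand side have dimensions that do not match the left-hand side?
2

LHS E: [L^2 M T^-2]
- mv: [L M T^-1] ✗
- mgh²: [L^3 M T^-2] ✗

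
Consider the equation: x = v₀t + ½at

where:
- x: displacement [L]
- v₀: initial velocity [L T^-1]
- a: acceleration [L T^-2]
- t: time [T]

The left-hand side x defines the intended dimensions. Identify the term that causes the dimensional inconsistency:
The term ½at

Checking each RHS term against the LHS:
- v₀t: [L] — matches x [L] ✓
- ½at: [L T^-1] — does NOT match x [L] ✗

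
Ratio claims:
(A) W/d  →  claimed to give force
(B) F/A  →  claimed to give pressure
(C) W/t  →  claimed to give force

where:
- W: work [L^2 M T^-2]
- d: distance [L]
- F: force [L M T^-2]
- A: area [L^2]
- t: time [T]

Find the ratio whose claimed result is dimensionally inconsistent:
(C) W/t does not give force

(A) W/d: [L M T^-2] = force [L M T^-2] ✓
(B) F/A: [L^-1 M T^-2] = pressure [L^-1 M T^-2] ✓
(C) W/t: [L^2 M T^-3] ≠ force [L M T^-2] ✗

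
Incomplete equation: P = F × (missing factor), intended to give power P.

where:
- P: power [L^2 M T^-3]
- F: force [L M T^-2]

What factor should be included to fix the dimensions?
v (velocity), dimensions [L T^-1]

P has dimensions [L^2 M T^-3] and F has dimensions [L M T^-2].
The missing factor must have dimensions [L^2 M T^-3] / [L M T^-2] = [L T^-1], i.e. velocity (v).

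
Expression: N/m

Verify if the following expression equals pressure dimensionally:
No

The expression N/m has dimensions [M T^-2], but pressure has dimensions [L^-1 M T^-2].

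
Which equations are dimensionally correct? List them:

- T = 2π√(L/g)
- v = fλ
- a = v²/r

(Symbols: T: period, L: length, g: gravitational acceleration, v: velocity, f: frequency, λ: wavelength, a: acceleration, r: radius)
Dimensionally correct: T = 2π√(L/g), v = fλ, a = v²/r
Dimensionally incorrect: none
Ordered (correct first, then incorrect): T = 2π√(L/g), v = fλ, a = v²/r

- T = 2π√(L/g): LHS [T], RHS [T] → correct ✓
- v = fλ: LHS [L T^-1], RHS [L T^-1] → correct ✓
- a = v²/r: LHS [L T^-2], RHS [L T^-2] → correct ✓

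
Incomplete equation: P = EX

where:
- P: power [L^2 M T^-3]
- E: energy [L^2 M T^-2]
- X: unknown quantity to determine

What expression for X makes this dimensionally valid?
X = f (inverse time / frequency (1/t)), dimensions [T^-1]

P has dimensions [L^2 M T^-3]; the rest of the RHS (E) has dimensions [L^2 M T^-2].
So X must have dimensions [T^-1] — X = f (inverse time / frequency (1/t)).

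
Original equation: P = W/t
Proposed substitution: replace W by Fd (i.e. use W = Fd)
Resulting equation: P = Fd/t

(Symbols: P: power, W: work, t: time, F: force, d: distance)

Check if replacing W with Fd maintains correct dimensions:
Yes

[W] = [L^2 M T^-2] and [Fd] = [L^2 M T^-2]. These match, so the substitution replaces a quantity by one of the same dimensions and the result P = Fd/t has LHS [L^2 M T^-3] vs RHS [L^2 M T^-3] — still consistent.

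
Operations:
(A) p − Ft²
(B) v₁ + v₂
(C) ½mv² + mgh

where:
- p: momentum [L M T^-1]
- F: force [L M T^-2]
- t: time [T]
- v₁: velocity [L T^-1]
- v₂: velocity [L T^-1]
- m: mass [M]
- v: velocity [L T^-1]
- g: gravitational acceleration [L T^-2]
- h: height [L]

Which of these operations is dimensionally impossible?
(A) p − Ft²

(A) p − Ft²: p [L M T^-1] and Ft² [L M] — different dimensions cannot be added/subtracted ✗
(B) v₁ + v₂: v₁ [L T^-1] and v₂ [L T^-1] — same dimensions ✓
(C) ½mv² + mgh: ½mv² [L^2 M T^-2] and mgh [L^2 M T^-2] — same dimensions ✓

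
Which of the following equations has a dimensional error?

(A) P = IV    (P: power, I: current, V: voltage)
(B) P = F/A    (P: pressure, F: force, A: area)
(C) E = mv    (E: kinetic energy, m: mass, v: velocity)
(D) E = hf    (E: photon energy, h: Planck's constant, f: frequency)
(C) E = mv

The equation (C) E = mv is dimensionally incorrect.

LHS (E): [L^2 M T^-2]
RHS (mv): [L M T^-1] ✗

The dimensions do not match. The other three equations balance.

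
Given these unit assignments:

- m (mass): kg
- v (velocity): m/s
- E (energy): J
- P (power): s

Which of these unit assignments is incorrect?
P

The variable P (power) should have units W, not s.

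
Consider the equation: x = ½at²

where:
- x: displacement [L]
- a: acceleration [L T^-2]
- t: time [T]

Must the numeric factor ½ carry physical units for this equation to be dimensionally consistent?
No

x has dimensions [L] and at² already has dimensions [L], so the equation balances without ½ contributing any dimensions. ½ is a pure (dimensionless) number; changing or removing it would not affect dimensional consistency.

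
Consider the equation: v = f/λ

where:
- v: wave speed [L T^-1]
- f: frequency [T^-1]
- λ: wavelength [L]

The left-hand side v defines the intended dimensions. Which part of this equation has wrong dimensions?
The right-hand side term f/λ

v has dimensions [L T^-1], but f/λ has dimensions [L^-1 T^-1], so the term f/λ is dimensionally wrong for v.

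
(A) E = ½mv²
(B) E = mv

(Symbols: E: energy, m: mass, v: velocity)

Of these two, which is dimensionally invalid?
(B)

(A) E = ½mv²: LHS [L^2 M T^-2], RHS [L^2 M T^-2] ✓
(B) E = mv: LHS [L^2 M T^-2], RHS [L M T^-1] ✗

Expression (B) E = mv is dimensionally incorrect.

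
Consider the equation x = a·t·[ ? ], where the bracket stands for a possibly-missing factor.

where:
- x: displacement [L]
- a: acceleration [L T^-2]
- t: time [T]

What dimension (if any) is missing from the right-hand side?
[T] — time (e.g. t)

x has dimensions [L]; a·t has dimensions [L T^-1].
The bracketed factor must supply [L] / [L T^-1] = [T].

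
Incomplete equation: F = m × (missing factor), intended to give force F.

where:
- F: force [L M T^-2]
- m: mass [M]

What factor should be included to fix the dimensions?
a (acceleration), dimensions [L T^-2]

F has dimensions [L M T^-2] and m has dimensions [M].
The missing factor must have dimensions [L M T^-2] / [M] = [L T^-2], i.e. acceleration (a).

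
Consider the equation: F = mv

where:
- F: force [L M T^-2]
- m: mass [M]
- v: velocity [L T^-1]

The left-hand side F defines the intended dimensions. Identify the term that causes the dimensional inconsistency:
The right-hand side term mv

F has dimensions [L M T^-2], but mv has dimensions [L M T^-1], so the term mv is dimensionally wrong for F.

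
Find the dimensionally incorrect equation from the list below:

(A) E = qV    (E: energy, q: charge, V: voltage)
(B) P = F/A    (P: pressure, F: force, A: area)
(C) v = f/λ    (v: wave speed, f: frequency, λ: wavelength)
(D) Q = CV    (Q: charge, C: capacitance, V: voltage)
(C) v = f/λ

The equation (C) v = f/λ is dimensionally incorrect.

LHS (v): [L T^-1]
RHS (f/λ): [L^-1 T^-1] ✗

The dimensions do not match. The other three equations balance.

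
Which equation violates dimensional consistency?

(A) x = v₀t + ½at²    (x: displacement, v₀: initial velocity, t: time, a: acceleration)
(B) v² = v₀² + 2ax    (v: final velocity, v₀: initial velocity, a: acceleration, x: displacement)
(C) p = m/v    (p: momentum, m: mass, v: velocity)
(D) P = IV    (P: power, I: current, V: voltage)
(C) p = m/v

The equation (C) p = m/v is dimensionally incorrect.

LHS (p): [L M T^-1]
RHS (m/v): [L^-1 M T] ✗

The dimensions do not match. The other three equations balance.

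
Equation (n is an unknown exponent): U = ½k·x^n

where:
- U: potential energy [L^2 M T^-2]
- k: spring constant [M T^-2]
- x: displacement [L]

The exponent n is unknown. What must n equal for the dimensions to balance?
n = 2

U has dimensions [L^2 M T^-2]; x has dimensions [L].
The rest of the RHS has dimensions [M T^-2], so x^n must supply [L^2].
With n = 2: ½k·x^2 has dimensions [L^2 M T^-2], matching the LHS ✓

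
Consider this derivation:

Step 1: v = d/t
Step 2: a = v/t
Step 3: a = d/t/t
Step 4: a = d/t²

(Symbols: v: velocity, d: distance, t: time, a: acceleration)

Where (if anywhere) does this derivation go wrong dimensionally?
No step introduces an error — all steps are dimensionally consistent.

Step 1: v = d/t → LHS [L T^-1], RHS [L T^-1] ✓
Step 2: a = v/t → LHS [L T^-2], RHS [L T^-2] ✓
Step 3: a = d/t/t → LHS [L T^-2], RHS [L T^-2] ✓
Step 4: a = d/t² → LHS [L T^-2], RHS [L T^-2] ✓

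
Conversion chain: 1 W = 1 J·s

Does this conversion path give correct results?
The chain is incorrect (it contains an error).

Incorrect: Watt is J/s, not J·s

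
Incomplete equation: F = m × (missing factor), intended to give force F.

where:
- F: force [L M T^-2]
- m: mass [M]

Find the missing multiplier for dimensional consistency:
a (acceleration), dimensions [L T^-2]

F has dimensions [L M T^-2] and m has dimensions [M].
The missing factor must have dimensions [L M T^-2] / [M] = [L T^-2], i.e. acceleration (a).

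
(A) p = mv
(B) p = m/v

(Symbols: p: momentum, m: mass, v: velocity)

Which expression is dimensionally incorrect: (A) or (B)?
(B)

(A) p = mv: LHS [L M T^-1], RHS [L M T^-1] ✓
(B) p = m/v: LHS [L M T^-1], RHS [L^-1 M T] ✗

Expression (B) p = m/v is dimensionally incorrect.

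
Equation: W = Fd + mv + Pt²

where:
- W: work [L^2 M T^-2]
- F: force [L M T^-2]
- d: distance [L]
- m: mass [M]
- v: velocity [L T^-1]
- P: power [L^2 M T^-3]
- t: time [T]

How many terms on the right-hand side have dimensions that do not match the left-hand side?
2

LHS W: [L^2 M T^-2]
- Fd: [L^2 M T^-2] ✓
- mv: [L M T^-1] ✗
- Pt²: [L^2 M T^-1] ✗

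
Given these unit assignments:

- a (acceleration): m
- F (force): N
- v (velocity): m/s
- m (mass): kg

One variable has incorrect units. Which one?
a

The variable a (acceleration) should have units m/s², not m.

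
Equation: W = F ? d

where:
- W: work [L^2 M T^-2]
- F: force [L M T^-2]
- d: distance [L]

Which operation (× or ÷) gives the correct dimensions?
multiplication (×): W = F × d

W [L^2 M T^-2]; F [L M T^-2]; d [L].
F × d → [L^2 M T^-2] ✓
F ÷ d → [M T^-2] ✗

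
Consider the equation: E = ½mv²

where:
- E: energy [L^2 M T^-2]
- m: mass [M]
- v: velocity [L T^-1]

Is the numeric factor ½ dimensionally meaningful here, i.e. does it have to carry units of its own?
No

E has dimensions [L^2 M T^-2] and mv² already has dimensions [L^2 M T^-2], so the equation balances without ½ contributing any dimensions. ½ is a pure (dimensionless) number; changing or removing it would not affect dimensional consistency.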